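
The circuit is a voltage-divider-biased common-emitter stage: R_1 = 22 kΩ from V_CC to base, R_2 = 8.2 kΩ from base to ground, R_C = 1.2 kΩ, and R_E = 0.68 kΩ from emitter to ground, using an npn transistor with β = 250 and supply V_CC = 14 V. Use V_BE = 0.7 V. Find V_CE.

V_CE ≈ 5.7 V

Thevenize the base divider: V_Th = V_CC·R_2/(R_1+R_2) = 14×8.2/30.2 = 3.8 V, R_Th = R_1‖R_2 = 5.97 kΩ.
Base-emitter loop: V_Th = I_B·R_Th + V_BE + (β+1)I_B·R_E, so I_B = (3.8 − 0.7) / (5.97 + 251×0.68) = 0.0176 mA.
I_C = β·I_B = 250×0.0176 = 4.39 mA, and I_E = (β+1)I_B = 4.41 mA.
V_CE = V_CC − I_C·R_C − I_E·R_E = 14 − 4.39×1.2 − 4.41×0.68 = 5.74 V.
V_CE = 5.74 V > 0.2 V confirms active-region operation.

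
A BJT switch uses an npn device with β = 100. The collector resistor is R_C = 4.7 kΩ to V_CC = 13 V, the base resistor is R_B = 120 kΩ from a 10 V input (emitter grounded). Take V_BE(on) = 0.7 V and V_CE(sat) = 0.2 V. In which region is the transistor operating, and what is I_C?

saturation; I_C ≈ 2.7 mA

Assume active: I_B = (10 − 0.7)/120 = 0.0775 mA, giving I_C = β·I_B = 7.75 mA.
But then V_CE = 13 − 7.75×4.7 = -23.4 V < V_CE(sat) = 0.2 V — impossible in the active region.
So the transistor is saturated. With V_CE = 0.2 V, I_C = (V_CC − 0.2)/R_C = 12.8/4.7 = 2.72 mA.
Check: β·I_B = 7.75 mA > I_C = 2.72 mA, confirming saturation.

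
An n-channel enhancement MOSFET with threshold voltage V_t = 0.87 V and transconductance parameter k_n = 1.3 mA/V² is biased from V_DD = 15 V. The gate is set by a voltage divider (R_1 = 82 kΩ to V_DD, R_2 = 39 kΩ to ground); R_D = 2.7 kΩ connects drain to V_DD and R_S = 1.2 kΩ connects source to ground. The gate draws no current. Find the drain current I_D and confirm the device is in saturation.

V_G = V_DD·R_2/(R_1+R_2) = 15×39/121 = 4.83 V.
Assume saturation: I_D = (k_n/2)(V_GS − V_t)² with V_GS = V_G − I_D·R_S = 4.83 − 1.2·I_D.
Substituting gives 0.936·I_D² − 7.18·I_D + 10.2 = 0, with roots I_D = 1.88 or 5.79 mA.
The root I_D = 5.79 mA gives V_GS = -2.11 V ≤ V_t, so take I_D = 1.88 mA.
Then V_GS = 2.57 V and V_DS = V_DD − I_D(R_D+R_S) = 15 − 1.88×3.9 = 7.65 V.
Saturation requires V_DS ≥ V_GS − V_t = 1.7 V; 7.65 ≥ 1.7 ✓.

I_D ≈ 1.9 mA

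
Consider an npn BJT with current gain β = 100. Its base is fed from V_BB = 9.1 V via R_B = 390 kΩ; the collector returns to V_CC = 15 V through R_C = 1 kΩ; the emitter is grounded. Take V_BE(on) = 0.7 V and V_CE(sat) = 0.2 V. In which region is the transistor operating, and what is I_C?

Assume active. Base-emitter loop: I_B = (V_BB − V_BE)/R_B = (9.1 − 0.7)/390 = 0.0215 mA.
I_C = β·I_B = 100×0.0215 = 2.15 mA.
V_CE = V_CC − I_C·R_C = 15 − 2.15×1 = 12.8 V > V_CE(sat), so the active-region assumption holds.

active; I_C ≈ 2.2 mA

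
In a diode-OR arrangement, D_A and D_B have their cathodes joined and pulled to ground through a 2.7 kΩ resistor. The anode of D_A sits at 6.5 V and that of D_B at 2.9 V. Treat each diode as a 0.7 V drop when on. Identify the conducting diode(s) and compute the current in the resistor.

Assume both conduct. Then node N would need to be at both 6.5−0.7 = 5.8 V and 2.9−0.7 = 2.2 V, which is impossible.
Assume only D_A conducts: V_N = 6.5 − 0.7 = 5.8 V, so I_R = 5.8/2.7 = 2.15 mA.
Check D_B: its anode-to-cathode voltage is 2.9 − 5.8 = -2.9 V < 0.7 V, so it is off. The assumption is consistent.

Only D_A conducts; I_R ≈ 2.1 mA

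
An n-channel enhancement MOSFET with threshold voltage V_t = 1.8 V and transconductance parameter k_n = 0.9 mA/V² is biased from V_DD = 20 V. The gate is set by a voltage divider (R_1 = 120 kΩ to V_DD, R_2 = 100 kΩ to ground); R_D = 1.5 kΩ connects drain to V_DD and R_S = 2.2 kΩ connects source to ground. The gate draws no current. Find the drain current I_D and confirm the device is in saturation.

I_D ≈ 2.3 mA

V_G = V_DD·R_2/(R_1+R_2) = 20×100/220 = 9.09 V.
Assume saturation: I_D = (k_n/2)(V_GS − V_t)² with V_GS = V_G − I_D·R_S = 9.09 − 2.2·I_D.
Substituting gives 2.18·I_D² − 15.4·I_D + 23.9 = 0, with roots I_D = 2.29 or 4.8 mA.
The root I_D = 4.8 mA gives V_GS = -1.47 V ≤ V_t, so take I_D = 2.29 mA.
Then V_GS = 4.06 V and V_DS = V_DD − I_D(R_D+R_S) = 20 − 2.29×3.7 = 11.5 V.
Saturation requires V_DS ≥ V_GS − V_t = 2.26 V; 11.5 ≥ 2.26 ✓.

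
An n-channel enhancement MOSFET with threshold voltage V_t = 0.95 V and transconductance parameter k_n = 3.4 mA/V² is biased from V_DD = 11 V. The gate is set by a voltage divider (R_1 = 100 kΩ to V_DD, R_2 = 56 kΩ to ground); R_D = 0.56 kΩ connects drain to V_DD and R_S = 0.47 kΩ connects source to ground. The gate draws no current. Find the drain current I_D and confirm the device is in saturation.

I_D ≈ 3.4 mA

V_G = V_DD·R_2/(R_1+R_2) = 11×56/156 = 3.95 V.
Assume saturation: I_D = (k_n/2)(V_GS − V_t)² with V_GS = V_G − I_D·R_S = 3.95 − 0.47·I_D.
Substituting gives 0.376·I_D² − 5.79·I_D + 15.3 = 0, with roots I_D = 3.38 or 12 mA.
The root I_D = 12 mA gives V_GS = -1.71 V ≤ V_t, so take I_D = 3.38 mA.
Then V_GS = 2.36 V and V_DS = V_DD − I_D(R_D+R_S) = 11 − 3.38×1.03 = 7.52 V.
Saturation requires V_DS ≥ V_GS − V_t = 1.41 V; 7.52 ≥ 1.41 ✓.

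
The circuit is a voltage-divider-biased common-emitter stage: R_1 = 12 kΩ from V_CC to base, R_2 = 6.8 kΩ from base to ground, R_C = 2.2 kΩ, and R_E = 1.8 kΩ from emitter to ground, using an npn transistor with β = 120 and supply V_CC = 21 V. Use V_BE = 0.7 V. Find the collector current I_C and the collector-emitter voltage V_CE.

I_C ≈ 3.7 mA, V_CE ≈ 6 V

Thevenize the base divider: V_Th = V_CC·R_2/(R_1+R_2) = 21×6.8/18.8 = 7.6 V, R_Th = R_1‖R_2 = 4.34 kΩ.
Base-emitter loop: V_Th = I_B·R_Th + V_BE + (β+1)I_B·R_E, so I_B = (7.6 − 0.7) / (4.34 + 121×1.8) = 0.031 mA.
I_C = β·I_B = 120×0.031 = 3.73 mA, and I_E = (β+1)I_B = 3.76 mA.
V_CE = V_CC − I_C·R_C − I_E·R_E = 21 − 3.73×2.2 − 3.76×1.8 = 6.04 V.
V_CE = 6.04 V > 0.2 V confirms active-region operation.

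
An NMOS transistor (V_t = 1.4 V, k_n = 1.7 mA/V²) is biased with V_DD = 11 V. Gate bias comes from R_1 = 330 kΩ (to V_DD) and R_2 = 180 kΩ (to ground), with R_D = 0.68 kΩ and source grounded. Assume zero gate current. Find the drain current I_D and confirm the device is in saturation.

V_G = V_DD·R_2/(R_1+R_2) = 11×180/510 = 3.88 V. With the source grounded, V_GS = V_G = 3.88 V.
Assume saturation: I_D = (k_n/2)(V_GS − V_t)² = (1.7/2)×(3.88 − 1.4)² = 0.85×2.48² = 5.24 mA.
V_DS = V_DD − I_D·R_D = 11 − 5.24×0.68 = 7.44 V.
Saturation requires V_DS ≥ V_GS − V_t = 2.48 V; 7.44 ≥ 2.48 ✓.

I_D ≈ 5.2 mA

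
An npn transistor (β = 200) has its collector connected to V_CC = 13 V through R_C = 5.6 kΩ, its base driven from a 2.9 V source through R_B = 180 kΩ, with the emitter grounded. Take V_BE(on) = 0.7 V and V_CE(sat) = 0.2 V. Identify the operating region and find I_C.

saturation; I_C ≈ 2.3 mA

Assume active: I_B = (2.9 − 0.7)/180 = 0.0122 mA, giving I_C = β·I_B = 2.44 mA.
But then V_CE = 13 − 2.44×5.6 = -0.689 V < V_CE(sat) = 0.2 V — impossible in the active region.
So the transistor is saturated. With V_CE = 0.2 V, I_C = (V_CC − 0.2)/R_C = 12.8/5.6 = 2.29 mA.
Check: β·I_B = 2.44 mA > I_C = 2.29 mA, confirming saturation.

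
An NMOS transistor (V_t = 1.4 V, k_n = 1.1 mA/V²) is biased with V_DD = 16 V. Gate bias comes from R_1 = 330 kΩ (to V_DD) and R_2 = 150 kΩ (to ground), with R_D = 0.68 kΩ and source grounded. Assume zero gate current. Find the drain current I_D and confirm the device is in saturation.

V_G = V_DD·R_2/(R_1+R_2) = 16×150/480 = 5 V. With the source grounded, V_GS = V_G = 5 V.
Assume saturation: I_D = (k_n/2)(V_GS − V_t)² = (1.1/2)×(5 − 1.4)² = 0.55×3.6² = 7.13 mA.
V_DS = V_DD − I_D·R_D = 16 − 7.13×0.68 = 11.2 V.
Saturation requires V_DS ≥ V_GS − V_t = 3.6 V; 11.2 ≥ 3.6 ✓.

I_D ≈ 7.1 mA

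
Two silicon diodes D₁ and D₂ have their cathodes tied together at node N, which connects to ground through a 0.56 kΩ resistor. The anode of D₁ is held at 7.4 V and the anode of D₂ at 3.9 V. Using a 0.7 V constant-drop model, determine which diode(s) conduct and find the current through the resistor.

Only D₁ conducts; I_R ≈ 12 mA

Assume both conduct. Then node N would need to be at both 7.4−0.7 = 6.7 V and 3.9−0.7 = 3.2 V, which is impossible.
Assume only D₁ conducts: V_N = 7.4 − 0.7 = 6.7 V, so I_R = 6.7/0.56 = 12 mA.
Check D₂: its anode-to-cathode voltage is 3.9 − 6.7 = -2.8 V < 0.7 V, so it is off. The assumption is consistent.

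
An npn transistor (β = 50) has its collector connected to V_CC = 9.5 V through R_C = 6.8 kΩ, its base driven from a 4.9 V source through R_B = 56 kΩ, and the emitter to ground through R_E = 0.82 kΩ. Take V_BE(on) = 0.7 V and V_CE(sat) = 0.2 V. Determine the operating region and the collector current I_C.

saturation; I_C ≈ 1.2 mA

Assume active: I_B = (4.9 − 0.7)/(56 + 51×0.82) = 0.0429 mA, I_C = β·I_B = 2.15 mA.
Then V_CE = 9.5 − 2.15×6.8 − 2.19×0.82 = -6.89 V < 0.2 V — the active assumption fails.
Re-solve with V_CE = 0.2 V. KCL at the emitter: V_E/R_E = (V_BB−0.7−V_E)/R_B + (V_CC−0.2−V_E)/R_C, giving V_E = 1.04 V.
I_C = (V_CC − 0.2 − V_E)/R_C = (9.3 − 1.04)/6.8 = 1.21 mA.
Check: I_B = (4.2 − 1.04)/56 = 0.0564 mA, and β·I_B = 2.82 mA > I_C, confirming saturation.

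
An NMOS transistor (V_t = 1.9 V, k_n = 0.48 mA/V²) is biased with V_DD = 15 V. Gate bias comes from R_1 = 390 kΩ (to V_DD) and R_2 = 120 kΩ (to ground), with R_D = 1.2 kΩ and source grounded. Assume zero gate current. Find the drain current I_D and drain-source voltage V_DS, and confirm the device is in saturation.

I_D ≈ 0.64 mA, V_DS ≈ 14 V

V_G = V_DD·R_2/(R_1+R_2) = 15×120/510 = 3.53 V. With the source grounded, V_GS = V_G = 3.53 V.
Assume saturation: I_D = (k_n/2)(V_GS − V_t)² = (0.48/2)×(3.53 − 1.9)² = 0.24×1.63² = 0.637 mA.
V_DS = V_DD − I_D·R_D = 15 − 0.637×1.2 = 14.2 V.
Saturation requires V_DS ≥ V_GS − V_t = 1.63 V; 14.2 ≥ 1.63 ✓.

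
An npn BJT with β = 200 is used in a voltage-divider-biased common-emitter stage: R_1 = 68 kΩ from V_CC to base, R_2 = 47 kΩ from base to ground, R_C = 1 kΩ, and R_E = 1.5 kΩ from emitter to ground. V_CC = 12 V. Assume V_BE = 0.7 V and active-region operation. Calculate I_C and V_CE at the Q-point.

I_C ≈ 2.6 mA, V_CE ≈ 5.6 V

Thevenize the base divider: V_Th = V_CC·R_2/(R_1+R_2) = 12×47/115 = 4.9 V, R_Th = R_1‖R_2 = 27.8 kΩ.
Base-emitter loop: V_Th = I_B·R_Th + V_BE + (β+1)I_B·R_E, so I_B = (4.9 − 0.7) / (27.8 + 201×1.5) = 0.0128 mA.
I_C = β·I_B = 200×0.0128 = 2.55 mA, and I_E = (β+1)I_B = 2.57 mA.
V_CE = V_CC − I_C·R_C − I_E·R_E = 12 − 2.55×1 − 2.57×1.5 = 5.6 V.
V_CE = 5.6 V > 0.2 V confirms active-region operation.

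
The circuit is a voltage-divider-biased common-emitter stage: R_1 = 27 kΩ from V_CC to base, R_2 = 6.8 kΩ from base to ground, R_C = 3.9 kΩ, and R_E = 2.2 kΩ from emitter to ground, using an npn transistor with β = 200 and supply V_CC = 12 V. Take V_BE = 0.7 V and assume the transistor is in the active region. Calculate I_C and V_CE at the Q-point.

Thevenize the base divider: V_Th = V_CC·R_2/(R_1+R_2) = 12×6.8/33.8 = 2.41 V, R_Th = R_1‖R_2 = 5.43 kΩ.
Base-emitter loop: V_Th = I_B·R_Th + V_BE + (β+1)I_B·R_E, so I_B = (2.41 − 0.7) / (5.43 + 201×2.2) = 0.00383 mA.
I_C = β·I_B = 200×0.00383 = 0.766 mA, and I_E = (β+1)I_B = 0.77 mA.
V_CE = V_CC − I_C·R_C − I_E·R_E = 12 − 0.766×3.9 − 0.77×2.2 = 7.32 V.
V_CE = 7.32 V > 0.2 V confirms active-region operation.

I_C ≈ 0.77 mA, V_CE ≈ 7.3 V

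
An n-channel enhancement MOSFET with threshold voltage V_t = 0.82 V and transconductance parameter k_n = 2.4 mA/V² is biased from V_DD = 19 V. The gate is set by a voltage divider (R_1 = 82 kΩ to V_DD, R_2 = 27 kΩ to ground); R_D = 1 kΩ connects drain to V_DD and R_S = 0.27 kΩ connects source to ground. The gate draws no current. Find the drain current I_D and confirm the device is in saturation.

V_G = V_DD·R_2/(R_1+R_2) = 19×27/109 = 4.71 V.
Assume saturation: I_D = (k_n/2)(V_GS − V_t)² with V_GS = V_G − I_D·R_S = 4.71 − 0.27·I_D.
Substituting gives 0.0875·I_D² − 3.52·I_D + 18.1 = 0, with roots I_D = 6.07 or 34.2 mA.
The root I_D = 34.2 mA gives V_GS = -4.51 V ≤ V_t, so take I_D = 6.07 mA.
Then V_GS = 3.07 V and V_DS = V_DD − I_D(R_D+R_S) = 19 − 6.07×1.27 = 11.3 V.
Saturation requires V_DS ≥ V_GS − V_t = 2.25 V; 11.3 ≥ 2.25 ✓.

I_D ≈ 6.1 mA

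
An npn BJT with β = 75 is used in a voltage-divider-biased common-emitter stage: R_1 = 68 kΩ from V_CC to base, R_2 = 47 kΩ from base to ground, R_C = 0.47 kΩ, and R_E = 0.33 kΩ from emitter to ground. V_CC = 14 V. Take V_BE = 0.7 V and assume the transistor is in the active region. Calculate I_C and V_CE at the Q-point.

Thevenize the base divider: V_Th = V_CC·R_2/(R_1+R_2) = 14×47/115 = 5.72 V, R_Th = R_1‖R_2 = 27.8 kΩ.
Base-emitter loop: V_Th = I_B·R_Th + V_BE + (β+1)I_B·R_E, so I_B = (5.72 − 0.7) / (27.8 + 76×0.33) = 0.095 mA.
I_C = β·I_B = 75×0.095 = 7.12 mA, and I_E = (β+1)I_B = 7.22 mA.
V_CE = V_CC − I_C·R_C − I_E·R_E = 14 − 7.12×0.47 − 7.22×0.33 = 8.27 V.
V_CE = 8.27 V > 0.2 V confirms active-region operation.

I_C ≈ 7.1 mA, V_CE ≈ 8.3 V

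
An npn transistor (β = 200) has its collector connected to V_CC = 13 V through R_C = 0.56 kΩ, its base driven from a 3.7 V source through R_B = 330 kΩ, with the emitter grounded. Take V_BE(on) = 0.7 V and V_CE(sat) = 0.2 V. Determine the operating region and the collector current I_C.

active; I_C ≈ 1.8 mA

Assume active. Base-emitter loop: I_B = (V_BB − V_BE)/R_B = (3.7 − 0.7)/330 = 0.00909 mA.
I_C = β·I_B = 200×0.00909 = 1.82 mA.
V_CE = V_CC − I_C·R_C = 13 − 1.82×0.56 = 12 V > V_CE(sat), so the active-region assumption holds.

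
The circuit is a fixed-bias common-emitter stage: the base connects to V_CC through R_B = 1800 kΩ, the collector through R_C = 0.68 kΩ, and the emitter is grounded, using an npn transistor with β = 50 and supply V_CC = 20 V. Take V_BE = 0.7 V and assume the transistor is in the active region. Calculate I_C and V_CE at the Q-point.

I_C ≈ 0.54 mA, V_CE ≈ 20 V

Base loop: V_CC = I_B·R_B + V_BE, so I_B = (20 − 0.7)/1800 kΩ = 0.0107 mA.
In the active region I_C = β·I_B = 50 × 0.0107 = 0.536 mA.
Collector loop: V_CE = V_CC − I_C·R_C = 20 − 0.536×0.68 = 19.6 V.
Since V_CE = 19.6 V > V_CE(sat) ≈ 0.2 V, the transistor is in the active region as assumed.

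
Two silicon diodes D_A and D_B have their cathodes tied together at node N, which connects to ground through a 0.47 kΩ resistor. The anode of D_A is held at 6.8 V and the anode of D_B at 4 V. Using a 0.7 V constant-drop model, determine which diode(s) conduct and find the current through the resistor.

Only D_A conducts; I_R ≈ 13 mA

Assume both conduct. Then node N would need to be at both 6.8−0.7 = 6.1 V and 4−0.7 = 3.3 V, which is impossible.
Assume only D_A conducts: V_N = 6.8 − 0.7 = 6.1 V, so I_R = 6.1/0.47 = 13 mA.
Check D_B: its anode-to-cathode voltage is 4 − 6.1 = -2.1 V < 0.7 V, so it is off. The assumption is consistent.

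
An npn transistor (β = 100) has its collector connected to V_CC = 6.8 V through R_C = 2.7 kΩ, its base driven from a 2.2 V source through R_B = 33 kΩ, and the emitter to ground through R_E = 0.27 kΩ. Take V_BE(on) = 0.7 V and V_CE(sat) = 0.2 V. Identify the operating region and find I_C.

Assume active: I_B = (2.2 − 0.7)/(33 + 101×0.27) = 0.0249 mA, I_C = β·I_B = 2.49 mA.
Then V_CE = 6.8 − 2.49×2.7 − 2.51×0.27 = -0.598 V < 0.2 V — the active assumption fails.
Re-solve with V_CE = 0.2 V. KCL at the emitter: V_E/R_E = (V_BB−0.7−V_E)/R_B + (V_CC−0.2−V_E)/R_C, giving V_E = 0.607 V.
I_C = (V_CC − 0.2 − V_E)/R_C = (6.6 − 0.607)/2.7 = 2.22 mA.
Check: I_B = (1.5 − 0.607)/33 = 0.0271 mA, and β·I_B = 2.71 mA > I_C, confirming saturation.

saturation; I_C ≈ 2.2 mA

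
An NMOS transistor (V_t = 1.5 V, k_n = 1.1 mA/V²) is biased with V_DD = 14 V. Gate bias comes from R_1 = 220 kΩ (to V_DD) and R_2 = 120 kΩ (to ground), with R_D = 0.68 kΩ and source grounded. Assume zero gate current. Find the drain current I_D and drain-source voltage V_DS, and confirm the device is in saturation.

I_D ≈ 6.5 mA, V_DS ≈ 9.6 V

V_G = V_DD·R_2/(R_1+R_2) = 14×120/340 = 4.94 V. With the source grounded, V_GS = V_G = 4.94 V.
Assume saturation: I_D = (k_n/2)(V_GS − V_t)² = (1.1/2)×(4.94 − 1.5)² = 0.55×3.44² = 6.51 mA.
V_DS = V_DD − I_D·R_D = 14 − 6.51×0.68 = 9.57 V.
Saturation requires V_DS ≥ V_GS − V_t = 3.44 V; 9.57 ≥ 3.44 ✓.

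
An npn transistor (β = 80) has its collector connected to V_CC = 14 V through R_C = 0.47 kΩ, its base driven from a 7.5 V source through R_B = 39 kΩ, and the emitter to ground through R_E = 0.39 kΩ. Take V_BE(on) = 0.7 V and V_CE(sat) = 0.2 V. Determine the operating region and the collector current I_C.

Assume active. Base-emitter loop: I_B = (V_BB − V_BE)/(R_B + (β+1)R_E) = (7.5 − 0.7)/(39 + 81×0.39) = 0.0963 mA.
I_C = β·I_B = 80×0.0963 = 7.71 mA.
V_CE = V_CC − I_C·R_C − I_E·R_E = 14 − 7.71×0.47 − 7.8×0.39 = 7.33 V > V_CE(sat), so the active-region assumption holds.

active; I_C ≈ 7.7 mA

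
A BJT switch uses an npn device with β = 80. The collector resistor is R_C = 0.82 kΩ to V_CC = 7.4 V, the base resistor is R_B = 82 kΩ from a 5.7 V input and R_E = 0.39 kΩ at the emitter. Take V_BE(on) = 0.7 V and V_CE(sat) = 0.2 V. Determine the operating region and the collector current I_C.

active; I_C ≈ 3.5 mA

Assume active. Base-emitter loop: I_B = (V_BB − V_BE)/(R_B + (β+1)R_E) = (5.7 − 0.7)/(82 + 81×0.39) = 0.044 mA.
I_C = β·I_B = 80×0.044 = 3.52 mA.
V_CE = V_CC − I_C·R_C − I_E·R_E = 7.4 − 3.52×0.82 − 3.57×0.39 = 3.12 V > V_CE(sat), so the active-region assumption holds.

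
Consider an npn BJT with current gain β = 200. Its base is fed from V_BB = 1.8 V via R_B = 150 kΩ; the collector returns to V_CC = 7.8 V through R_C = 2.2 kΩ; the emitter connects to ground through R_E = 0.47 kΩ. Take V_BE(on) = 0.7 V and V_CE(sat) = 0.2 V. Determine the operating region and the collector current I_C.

active; I_C ≈ 0.9 mA

Assume active. Base-emitter loop: I_B = (V_BB − V_BE)/(R_B + (β+1)R_E) = (1.8 − 0.7)/(150 + 201×0.47) = 0.0045 mA.
I_C = β·I_B = 200×0.0045 = 0.9 mA.
V_CE = V_CC − I_C·R_C − I_E·R_E = 7.8 − 0.9×2.2 − 0.904×0.47 = 5.4 V > V_CE(sat), so the active-region assumption holds.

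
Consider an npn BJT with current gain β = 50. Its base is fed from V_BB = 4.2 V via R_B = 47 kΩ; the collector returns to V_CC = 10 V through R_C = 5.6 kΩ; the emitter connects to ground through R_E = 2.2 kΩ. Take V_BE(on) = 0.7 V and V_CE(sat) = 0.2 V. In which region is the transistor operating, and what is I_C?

active; I_C ≈ 1.1 mA

Assume active. Base-emitter loop: I_B = (V_BB − V_BE)/(R_B + (β+1)R_E) = (4.2 − 0.7)/(47 + 51×2.2) = 0.022 mA.
I_C = β·I_B = 50×0.022 = 1.1 mA.
V_CE = V_CC − I_C·R_C − I_E·R_E = 10 − 1.1×5.6 − 1.12×2.2 = 1.38 V > V_CE(sat), so the active-region assumption holds.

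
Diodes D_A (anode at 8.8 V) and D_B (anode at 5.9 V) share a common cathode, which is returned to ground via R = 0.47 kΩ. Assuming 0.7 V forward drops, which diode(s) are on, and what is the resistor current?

Assume both conduct. Then node N would need to be at both 8.8−0.7 = 8.1 V and 5.9−0.7 = 5.2 V, which is impossible.
Assume only D_A conducts: V_N = 8.8 − 0.7 = 8.1 V, so I_R = 8.1/0.47 = 17.2 mA.
Check D_B: its anode-to-cathode voltage is 5.9 − 8.1 = -2.2 V < 0.7 V, so it is off. The assumption is consistent.

Only D_A conducts; I_R ≈ 17 mA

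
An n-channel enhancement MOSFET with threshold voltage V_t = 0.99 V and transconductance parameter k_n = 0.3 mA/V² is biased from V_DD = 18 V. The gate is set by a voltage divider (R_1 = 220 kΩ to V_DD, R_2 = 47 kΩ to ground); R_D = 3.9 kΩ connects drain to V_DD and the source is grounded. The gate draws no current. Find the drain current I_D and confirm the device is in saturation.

I_D ≈ 0.71 mA

V_G = V_DD·R_2/(R_1+R_2) = 18×47/267 = 3.17 V. With the source grounded, V_GS = V_G = 3.17 V.
Assume saturation: I_D = (k_n/2)(V_GS − V_t)² = (0.3/2)×(3.17 − 0.99)² = 0.15×2.18² = 0.712 mA.
V_DS = V_DD − I_D·R_D = 18 − 0.712×3.9 = 15.2 V.
Saturation requires V_DS ≥ V_GS − V_t = 2.18 V; 15.2 ≥ 2.18 ✓.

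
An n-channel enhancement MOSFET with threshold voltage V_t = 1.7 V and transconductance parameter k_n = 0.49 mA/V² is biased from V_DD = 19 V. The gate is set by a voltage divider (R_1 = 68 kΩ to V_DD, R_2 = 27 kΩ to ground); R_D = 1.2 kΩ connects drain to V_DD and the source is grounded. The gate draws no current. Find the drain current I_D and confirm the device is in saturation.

V_G = V_DD·R_2/(R_1+R_2) = 19×27/95 = 5.4 V. With the source grounded, V_GS = V_G = 5.4 V.
Assume saturation: I_D = (k_n/2)(V_GS − V_t)² = (0.49/2)×(5.4 − 1.7)² = 0.245×3.7² = 3.35 mA.
V_DS = V_DD − I_D·R_D = 19 − 3.35×1.2 = 15 V.
Saturation requires V_DS ≥ V_GS − V_t = 3.7 V; 15 ≥ 3.7 ✓.

I_D ≈ 3.4 mA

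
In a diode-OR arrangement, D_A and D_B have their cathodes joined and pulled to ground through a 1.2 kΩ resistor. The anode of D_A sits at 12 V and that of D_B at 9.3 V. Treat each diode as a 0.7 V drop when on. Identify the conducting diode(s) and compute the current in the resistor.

Only D_A conducts; I_R ≈ 9.4 mA

Assume both conduct. Then node N would need to be at both 12−0.7 = 11.3 V and 9.3−0.7 = 8.6 V, which is impossible.
Assume only D_A conducts: V_N = 12 − 0.7 = 11.3 V, so I_R = 11.3/1.2 = 9.42 mA.
Check D_B: its anode-to-cathode voltage is 9.3 − 11.3 = -2 V < 0.7 V, so it is off. The assumption is consistent.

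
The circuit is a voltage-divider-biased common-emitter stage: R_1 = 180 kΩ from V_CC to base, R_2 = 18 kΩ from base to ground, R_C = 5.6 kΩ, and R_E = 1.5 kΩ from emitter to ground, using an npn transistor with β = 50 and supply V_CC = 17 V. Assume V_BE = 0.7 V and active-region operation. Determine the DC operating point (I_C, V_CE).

Thevenize the base divider: V_Th = V_CC·R_2/(R_1+R_2) = 17×18/198 = 1.55 V, R_Th = R_1‖R_2 = 16.4 kΩ.
Base-emitter loop: V_Th = I_B·R_Th + V_BE + (β+1)I_B·R_E, so I_B = (1.55 − 0.7) / (16.4 + 51×1.5) = 0.0091 mA.
I_C = β·I_B = 50×0.0091 = 0.455 mA, and I_E = (β+1)I_B = 0.464 mA.
V_CE = V_CC − I_C·R_C − I_E·R_E = 17 − 0.455×5.6 − 0.464×1.5 = 13.8 V.
V_CE = 13.8 V > 0.2 V confirms active-region operation.

I_C ≈ 0.46 mA, V_CE ≈ 14 V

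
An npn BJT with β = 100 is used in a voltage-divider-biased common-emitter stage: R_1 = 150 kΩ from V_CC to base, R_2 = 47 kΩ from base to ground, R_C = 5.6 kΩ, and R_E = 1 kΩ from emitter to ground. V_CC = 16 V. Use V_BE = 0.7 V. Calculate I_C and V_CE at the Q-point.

I_C ≈ 2.3 mA, V_CE ≈ 0.94 V

Thevenize the base divider: V_Th = V_CC·R_2/(R_1+R_2) = 16×47/197 = 3.82 V, R_Th = R_1‖R_2 = 35.8 kΩ.
Base-emitter loop: V_Th = I_B·R_Th + V_BE + (β+1)I_B·R_E, so I_B = (3.82 − 0.7) / (35.8 + 101×1) = 0.0228 mA.
I_C = β·I_B = 100×0.0228 = 2.28 mA, and I_E = (β+1)I_B = 2.3 mA.
V_CE = V_CC − I_C·R_C − I_E·R_E = 16 − 2.28×5.6 − 2.3×1 = 0.936 V.
V_CE = 0.936 V > 0.2 V confirms active-region operation.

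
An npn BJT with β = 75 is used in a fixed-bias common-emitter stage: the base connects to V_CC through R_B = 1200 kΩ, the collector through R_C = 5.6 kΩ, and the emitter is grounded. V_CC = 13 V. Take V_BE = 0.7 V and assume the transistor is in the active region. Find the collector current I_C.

I_C ≈ 0.77 mA

Base loop: V_CC = I_B·R_B + V_BE, so I_B = (13 − 0.7)/1200 kΩ = 0.0103 mA.
In the active region I_C = β·I_B = 75 × 0.0103 = 0.769 mA.
Collector loop: V_CE = V_CC − I_C·R_C = 13 − 0.769×5.6 = 8.7 V.
Since V_CE = 8.7 V > V_CE(sat) ≈ 0.2 V, the transistor is in the active region as assumed.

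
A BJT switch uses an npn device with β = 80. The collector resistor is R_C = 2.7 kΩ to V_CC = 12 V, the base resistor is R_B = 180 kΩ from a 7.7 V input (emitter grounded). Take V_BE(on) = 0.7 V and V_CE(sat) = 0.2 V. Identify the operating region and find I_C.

active; I_C ≈ 3.1 mA

Assume active. Base-emitter loop: I_B = (V_BB − V_BE)/R_B = (7.7 − 0.7)/180 = 0.0389 mA.
I_C = β·I_B = 80×0.0389 = 3.11 mA.
V_CE = V_CC − I_C·R_C = 12 − 3.11×2.7 = 3.6 V > V_CE(sat), so the active-region assumption holds.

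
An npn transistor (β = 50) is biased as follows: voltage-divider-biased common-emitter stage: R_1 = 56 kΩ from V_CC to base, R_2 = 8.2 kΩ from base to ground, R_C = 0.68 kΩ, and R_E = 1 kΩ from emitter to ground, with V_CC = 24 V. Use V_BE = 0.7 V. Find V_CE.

Thevenize the base divider: V_Th = V_CC·R_2/(R_1+R_2) = 24×8.2/64.2 = 3.07 V, R_Th = R_1‖R_2 = 7.15 kΩ.
Base-emitter loop: V_Th = I_B·R_Th + V_BE + (β+1)I_B·R_E, so I_B = (3.07 − 0.7) / (7.15 + 51×1) = 0.0407 mA.
I_C = β·I_B = 50×0.0407 = 2.03 mA, and I_E = (β+1)I_B = 2.07 mA.
V_CE = V_CC − I_C·R_C − I_E·R_E = 24 − 2.03×0.68 − 2.07×1 = 20.5 V.
V_CE = 20.5 V > 0.2 V confirms active-region operation.

V_CE ≈ 21 V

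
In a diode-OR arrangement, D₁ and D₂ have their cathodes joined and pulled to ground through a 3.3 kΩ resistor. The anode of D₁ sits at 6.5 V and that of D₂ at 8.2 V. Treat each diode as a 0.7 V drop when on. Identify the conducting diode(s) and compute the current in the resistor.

Only D₂ conducts; I_R ≈ 2.3 mA

Assume both conduct. Then node N would need to be at both 6.5−0.7 = 5.8 V and 8.2−0.7 = 7.5 V, which is impossible.
Assume only D₂ conducts: V_N = 8.2 − 0.7 = 7.5 V, so I_R = 7.5/3.3 = 2.27 mA.
Check D₁: its anode-to-cathode voltage is 6.5 − 7.5 = -1 V < 0.7 V, so it is off. The assumption is consistent.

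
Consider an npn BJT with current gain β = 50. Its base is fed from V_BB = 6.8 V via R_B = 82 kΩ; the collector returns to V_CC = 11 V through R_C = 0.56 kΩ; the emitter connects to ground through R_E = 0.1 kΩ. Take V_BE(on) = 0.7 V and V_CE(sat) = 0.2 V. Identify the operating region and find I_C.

Assume active. Base-emitter loop: I_B = (V_BB − V_BE)/(R_B + (β+1)R_E) = (6.8 − 0.7)/(82 + 51×0.1) = 0.07 mA.
I_C = β·I_B = 50×0.07 = 3.5 mA.
V_CE = V_CC − I_C·R_C − I_E·R_E = 11 − 3.5×0.56 − 3.57×0.1 = 8.68 V > V_CE(sat), so the active-region assumption holds.

active; I_C ≈ 3.5 mA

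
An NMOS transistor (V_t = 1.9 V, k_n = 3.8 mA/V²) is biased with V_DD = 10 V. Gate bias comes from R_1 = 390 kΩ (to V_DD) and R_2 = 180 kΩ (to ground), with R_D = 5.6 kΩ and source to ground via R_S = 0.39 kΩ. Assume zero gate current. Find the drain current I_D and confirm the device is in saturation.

V_G = V_DD·R_2/(R_1+R_2) = 10×180/570 = 3.16 V.
Assume saturation: I_D = (k_n/2)(V_GS − V_t)² with V_GS = V_G − I_D·R_S = 3.16 − 0.39·I_D.
Substituting gives 0.289·I_D² − 2.86·I_D + 3.01 = 0, with roots I_D = 1.19 or 8.72 mA.
The root I_D = 8.72 mA gives V_GS = -0.242 V ≤ V_t, so take I_D = 1.19 mA.
Then V_GS = 2.69 V and V_DS = V_DD − I_D(R_D+R_S) = 10 − 1.19×5.99 = 2.85 V.
Saturation requires V_DS ≥ V_GS − V_t = 0.793 V; 2.85 ≥ 0.793 ✓.

I_D ≈ 1.2 mA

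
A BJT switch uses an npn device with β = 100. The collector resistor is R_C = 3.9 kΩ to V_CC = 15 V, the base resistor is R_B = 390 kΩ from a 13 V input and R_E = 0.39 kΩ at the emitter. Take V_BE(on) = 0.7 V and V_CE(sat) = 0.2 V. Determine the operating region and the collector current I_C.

Assume active. Base-emitter loop: I_B = (V_BB − V_BE)/(R_B + (β+1)R_E) = (13 − 0.7)/(390 + 101×0.39) = 0.0286 mA.
I_C = β·I_B = 100×0.0286 = 2.86 mA.
V_CE = V_CC − I_C·R_C − I_E·R_E = 15 − 2.86×3.9 − 2.89×0.39 = 2.7 V > V_CE(sat), so the active-region assumption holds.

active; I_C ≈ 2.9 mA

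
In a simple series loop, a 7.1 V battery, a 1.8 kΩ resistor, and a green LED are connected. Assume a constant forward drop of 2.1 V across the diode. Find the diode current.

I ≈ 2.8 mA

KVL around the loop: 7.1 = V_D + I·R = 2.1 + I × 1.8 kΩ.
So I = (7.1 − 2.1) / 1.8 kΩ = 5 / 1.8 = 2.78 mA.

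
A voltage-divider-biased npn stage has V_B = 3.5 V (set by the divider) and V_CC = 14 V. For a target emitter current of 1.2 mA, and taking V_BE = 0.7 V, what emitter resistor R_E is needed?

R_E ≈ 2.3 kΩ

V_E = V_B − V_BE = 3.5 − 0.7 = 2.8 V.
R_E = V_E / I_E = 2.8 / 1.2 = 2.33 kΩ.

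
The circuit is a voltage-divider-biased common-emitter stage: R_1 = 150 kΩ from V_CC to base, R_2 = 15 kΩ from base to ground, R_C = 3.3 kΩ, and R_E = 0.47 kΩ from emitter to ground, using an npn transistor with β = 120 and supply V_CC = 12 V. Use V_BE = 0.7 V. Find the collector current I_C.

I_C ≈ 0.67 mA

Thevenize the base divider: V_Th = V_CC·R_2/(R_1+R_2) = 12×15/165 = 1.09 V, R_Th = R_1‖R_2 = 13.6 kΩ.
Base-emitter loop: V_Th = I_B·R_Th + V_BE + (β+1)I_B·R_E, so I_B = (1.09 − 0.7) / (13.6 + 121×0.47) = 0.00554 mA.
I_C = β·I_B = 120×0.00554 = 0.665 mA, and I_E = (β+1)I_B = 0.671 mA.
V_CE = V_CC − I_C·R_C − I_E·R_E = 12 − 0.665×3.3 − 0.671×0.47 = 9.49 V.
V_CE = 9.49 V > 0.2 V confirms active-region operation.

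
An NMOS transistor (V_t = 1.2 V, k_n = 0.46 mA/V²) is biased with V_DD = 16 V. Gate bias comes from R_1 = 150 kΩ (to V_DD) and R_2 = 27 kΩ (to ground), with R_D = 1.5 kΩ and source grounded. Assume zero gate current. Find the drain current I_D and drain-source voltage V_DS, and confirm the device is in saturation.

V_G = V_DD·R_2/(R_1+R_2) = 16×27/177 = 2.44 V. With the source grounded, V_GS = V_G = 2.44 V.
Assume saturation: I_D = (k_n/2)(V_GS − V_t)² = (0.46/2)×(2.44 − 1.2)² = 0.23×1.24² = 0.354 mA.
V_DS = V_DD − I_D·R_D = 16 − 0.354×1.5 = 15.5 V.
Saturation requires V_DS ≥ V_GS − V_t = 1.24 V; 15.5 ≥ 1.24 ✓.

I_D ≈ 0.35 mA, V_DS ≈ 15 V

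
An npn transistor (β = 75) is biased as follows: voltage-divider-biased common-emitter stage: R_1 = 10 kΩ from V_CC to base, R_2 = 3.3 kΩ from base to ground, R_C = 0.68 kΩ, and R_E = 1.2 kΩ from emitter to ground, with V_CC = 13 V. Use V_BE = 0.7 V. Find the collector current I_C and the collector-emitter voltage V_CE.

Thevenize the base divider: V_Th = V_CC·R_2/(R_1+R_2) = 13×3.3/13.3 = 3.23 V, R_Th = R_1‖R_2 = 2.48 kΩ.
Base-emitter loop: V_Th = I_B·R_Th + V_BE + (β+1)I_B·R_E, so I_B = (3.23 − 0.7) / (2.48 + 76×1.2) = 0.027 mA.
I_C = β·I_B = 75×0.027 = 2.02 mA, and I_E = (β+1)I_B = 2.05 mA.
V_CE = V_CC − I_C·R_C − I_E·R_E = 13 − 2.02×0.68 − 2.05×1.2 = 9.17 V.
V_CE = 9.17 V > 0.2 V confirms active-region operation.

I_C ≈ 2 mA, V_CE ≈ 9.2 V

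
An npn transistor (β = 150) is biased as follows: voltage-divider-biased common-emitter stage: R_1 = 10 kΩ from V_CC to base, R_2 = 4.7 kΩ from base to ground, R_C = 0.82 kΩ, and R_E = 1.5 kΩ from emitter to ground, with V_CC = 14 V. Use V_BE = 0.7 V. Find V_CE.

V_CE ≈ 8.3 V

Thevenize the base divider: V_Th = V_CC·R_2/(R_1+R_2) = 14×4.7/14.7 = 4.48 V, R_Th = R_1‖R_2 = 3.2 kΩ.
Base-emitter loop: V_Th = I_B·R_Th + V_BE + (β+1)I_B·R_E, so I_B = (4.48 − 0.7) / (3.2 + 151×1.5) = 0.0164 mA.
I_C = β·I_B = 150×0.0164 = 2.47 mA, and I_E = (β+1)I_B = 2.48 mA.
V_CE = V_CC − I_C·R_C − I_E·R_E = 14 − 2.47×0.82 − 2.48×1.5 = 8.25 V.
V_CE = 8.25 V > 0.2 V confirms active-region operation.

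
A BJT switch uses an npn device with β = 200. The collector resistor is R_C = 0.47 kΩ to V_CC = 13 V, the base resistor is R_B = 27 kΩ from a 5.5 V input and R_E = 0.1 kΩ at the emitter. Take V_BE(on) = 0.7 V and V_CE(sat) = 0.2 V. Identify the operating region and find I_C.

Assume active. Base-emitter loop: I_B = (V_BB − V_BE)/(R_B + (β+1)R_E) = (5.5 − 0.7)/(27 + 201×0.1) = 0.102 mA.
I_C = β·I_B = 200×0.102 = 20.4 mA.
V_CE = V_CC − I_C·R_C − I_E·R_E = 13 − 20.4×0.47 − 20.5×0.1 = 1.37 V > V_CE(sat), so the active-region assumption holds.

active; I_C ≈ 20 mA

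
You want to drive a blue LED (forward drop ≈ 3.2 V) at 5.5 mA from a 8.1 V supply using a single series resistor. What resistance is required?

The resistor drops V_S − V_D = 8.1 − 3.2 = 4.9 V at 5.5 mA.
R = 4.9 V / 5.5 mA = 0.891 kΩ.

R ≈ 0.89 kΩ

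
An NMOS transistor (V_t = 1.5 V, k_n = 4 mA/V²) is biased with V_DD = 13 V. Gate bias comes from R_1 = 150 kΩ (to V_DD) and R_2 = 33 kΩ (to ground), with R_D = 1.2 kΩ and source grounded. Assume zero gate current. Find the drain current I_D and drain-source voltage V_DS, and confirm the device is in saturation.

I_D ≈ 1.4 mA, V_DS ≈ 11 V

V_G = V_DD·R_2/(R_1+R_2) = 13×33/183 = 2.34 V. With the source grounded, V_GS = V_G = 2.34 V.
Assume saturation: I_D = (k_n/2)(V_GS − V_t)² = (4/2)×(2.34 − 1.5)² = 2×0.844² = 1.43 mA.
V_DS = V_DD − I_D·R_D = 13 − 1.43×1.2 = 11.3 V.
Saturation requires V_DS ≥ V_GS − V_t = 0.844 V; 11.3 ≥ 0.844 ✓.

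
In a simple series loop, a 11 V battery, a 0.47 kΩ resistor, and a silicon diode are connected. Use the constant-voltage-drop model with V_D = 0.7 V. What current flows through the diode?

KVL around the loop: 11 = V_D + I·R = 0.7 + I × 0.47 kΩ.
So I = (11 − 0.7) / 0.47 kΩ = 10.3 / 0.47 = 21.9 mA.

I ≈ 22 mA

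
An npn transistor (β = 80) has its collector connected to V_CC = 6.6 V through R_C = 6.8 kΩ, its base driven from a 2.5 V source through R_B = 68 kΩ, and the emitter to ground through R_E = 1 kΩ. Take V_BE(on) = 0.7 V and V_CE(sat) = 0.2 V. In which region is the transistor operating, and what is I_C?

Assume active: I_B = (2.5 − 0.7)/(68 + 81×1) = 0.0121 mA, I_C = β·I_B = 0.966 mA.
Then V_CE = 6.6 − 0.966×6.8 − 0.979×1 = -0.95 V < 0.2 V — the active assumption fails.
Re-solve with V_CE = 0.2 V. KCL at the emitter: V_E/R_E = (V_BB−0.7−V_E)/R_B + (V_CC−0.2−V_E)/R_C, giving V_E = 0.833 V.
I_C = (V_CC − 0.2 − V_E)/R_C = (6.4 − 0.833)/6.8 = 0.819 mA.
Check: I_B = (1.8 − 0.833)/68 = 0.0142 mA, and β·I_B = 1.14 mA > I_C, confirming saturation.

saturation; I_C ≈ 0.82 mA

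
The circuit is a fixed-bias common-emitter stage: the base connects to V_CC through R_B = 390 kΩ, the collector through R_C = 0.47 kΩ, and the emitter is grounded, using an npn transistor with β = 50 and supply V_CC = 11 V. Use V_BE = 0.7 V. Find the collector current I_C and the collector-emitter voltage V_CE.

I_C ≈ 1.3 mA, V_CE ≈ 10 V

Base loop: V_CC = I_B·R_B + V_BE, so I_B = (11 − 0.7)/390 kΩ = 0.0264 mA.
In the active region I_C = β·I_B = 50 × 0.0264 = 1.32 mA.
Collector loop: V_CE = V_CC − I_C·R_C = 11 − 1.32×0.47 = 10.4 V.
Since V_CE = 10.4 V > V_CE(sat) ≈ 0.2 V, the transistor is in the active region as assumed.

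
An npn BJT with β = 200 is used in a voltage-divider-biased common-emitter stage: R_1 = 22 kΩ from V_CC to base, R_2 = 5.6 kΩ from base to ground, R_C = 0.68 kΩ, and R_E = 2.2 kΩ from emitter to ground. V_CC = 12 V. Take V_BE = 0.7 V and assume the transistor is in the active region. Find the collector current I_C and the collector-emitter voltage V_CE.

I_C ≈ 0.78 mA, V_CE ≈ 9.8 V

Thevenize the base divider: V_Th = V_CC·R_2/(R_1+R_2) = 12×5.6/27.6 = 2.43 V, R_Th = R_1‖R_2 = 4.46 kΩ.
Base-emitter loop: V_Th = I_B·R_Th + V_BE + (β+1)I_B·R_E, so I_B = (2.43 − 0.7) / (4.46 + 201×2.2) = 0.00388 mA.
I_C = β·I_B = 200×0.00388 = 0.777 mA, and I_E = (β+1)I_B = 0.781 mA.
V_CE = V_CC − I_C·R_C − I_E·R_E = 12 − 0.777×0.68 − 0.781×2.2 = 9.75 V.
V_CE = 9.75 V > 0.2 V confirms active-region operation.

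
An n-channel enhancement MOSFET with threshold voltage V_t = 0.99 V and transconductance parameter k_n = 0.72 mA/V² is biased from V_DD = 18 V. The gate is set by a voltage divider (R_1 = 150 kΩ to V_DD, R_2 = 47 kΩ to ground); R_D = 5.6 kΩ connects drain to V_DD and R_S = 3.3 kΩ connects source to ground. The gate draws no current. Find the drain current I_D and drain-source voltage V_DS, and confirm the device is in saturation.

V_G = V_DD·R_2/(R_1+R_2) = 18×47/197 = 4.29 V.
Assume saturation: I_D = (k_n/2)(V_GS − V_t)² with V_GS = V_G − I_D·R_S = 4.29 − 3.3·I_D.
Substituting gives 3.92·I_D² − 8.85·I_D + 3.93 = 0, with roots I_D = 0.608 or 1.65 mA.
The root I_D = 1.65 mA gives V_GS = -1.15 V ≤ V_t, so take I_D = 0.608 mA.
Then V_GS = 2.29 V and V_DS = V_DD − I_D(R_D+R_S) = 18 − 0.608×8.9 = 12.6 V.
Saturation requires V_DS ≥ V_GS − V_t = 1.3 V; 12.6 ≥ 1.3 ✓.

I_D ≈ 0.61 mA, V_DS ≈ 13 V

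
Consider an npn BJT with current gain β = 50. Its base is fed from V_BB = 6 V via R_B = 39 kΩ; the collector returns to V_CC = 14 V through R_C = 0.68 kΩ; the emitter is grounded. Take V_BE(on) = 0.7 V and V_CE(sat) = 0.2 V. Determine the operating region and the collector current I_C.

active; I_C ≈ 6.8 mA

Assume active. Base-emitter loop: I_B = (V_BB − V_BE)/R_B = (6 − 0.7)/39 = 0.136 mA.
I_C = β·I_B = 50×0.136 = 6.79 mA.
V_CE = V_CC − I_C·R_C = 14 − 6.79×0.68 = 9.38 V > V_CE(sat), so the active-region assumption holds.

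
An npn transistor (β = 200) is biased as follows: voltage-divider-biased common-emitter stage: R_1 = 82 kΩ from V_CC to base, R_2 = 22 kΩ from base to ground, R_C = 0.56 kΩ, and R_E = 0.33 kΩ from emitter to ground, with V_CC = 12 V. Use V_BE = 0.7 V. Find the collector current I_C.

Thevenize the base divider: V_Th = V_CC·R_2/(R_1+R_2) = 12×22/104 = 2.54 V, R_Th = R_1‖R_2 = 17.3 kΩ.
Base-emitter loop: V_Th = I_B·R_Th + V_BE + (β+1)I_B·R_E, so I_B = (2.54 − 0.7) / (17.3 + 201×0.33) = 0.022 mA.
I_C = β·I_B = 200×0.022 = 4.39 mA, and I_E = (β+1)I_B = 4.42 mA.
V_CE = V_CC − I_C·R_C − I_E·R_E = 12 − 4.39×0.56 − 4.42×0.33 = 8.08 V.
V_CE = 8.08 V > 0.2 V confirms active-region operation.

I_C ≈ 4.4 mA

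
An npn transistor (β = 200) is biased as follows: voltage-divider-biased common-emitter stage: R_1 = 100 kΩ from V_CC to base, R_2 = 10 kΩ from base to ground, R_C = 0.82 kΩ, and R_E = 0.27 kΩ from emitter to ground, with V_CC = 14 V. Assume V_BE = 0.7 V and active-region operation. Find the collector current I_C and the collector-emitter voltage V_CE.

Thevenize the base divider: V_Th = V_CC·R_2/(R_1+R_2) = 14×10/110 = 1.27 V, R_Th = R_1‖R_2 = 9.09 kΩ.
Base-emitter loop: V_Th = I_B·R_Th + V_BE + (β+1)I_B·R_E, so I_B = (1.27 − 0.7) / (9.09 + 201×0.27) = 0.00904 mA.
I_C = β·I_B = 200×0.00904 = 1.81 mA, and I_E = (β+1)I_B = 1.82 mA.
V_CE = V_CC − I_C·R_C − I_E·R_E = 14 − 1.81×0.82 − 1.82×0.27 = 12 V.
V_CE = 12 V > 0.2 V confirms active-region operation.

I_C ≈ 1.8 mA, V_CE ≈ 12 V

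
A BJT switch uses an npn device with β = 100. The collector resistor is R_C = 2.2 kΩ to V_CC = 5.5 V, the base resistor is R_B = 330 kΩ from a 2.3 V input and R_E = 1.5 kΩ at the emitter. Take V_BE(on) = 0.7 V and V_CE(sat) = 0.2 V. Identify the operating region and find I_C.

active; I_C ≈ 0.33 mA

Assume active. Base-emitter loop: I_B = (V_BB − V_BE)/(R_B + (β+1)R_E) = (2.3 − 0.7)/(330 + 101×1.5) = 0.00332 mA.
I_C = β·I_B = 100×0.00332 = 0.332 mA.
V_CE = V_CC − I_C·R_C − I_E·R_E = 5.5 − 0.332×2.2 − 0.336×1.5 = 4.27 V > V_CE(sat), so the active-region assumption holds.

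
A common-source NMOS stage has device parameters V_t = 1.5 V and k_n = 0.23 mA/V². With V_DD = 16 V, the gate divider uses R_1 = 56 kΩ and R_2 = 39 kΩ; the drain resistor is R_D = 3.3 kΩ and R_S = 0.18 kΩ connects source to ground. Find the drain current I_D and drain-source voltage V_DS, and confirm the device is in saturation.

I_D ≈ 2.5 mA, V_DS ≈ 7.4 V

V_G = V_DD·R_2/(R_1+R_2) = 16×39/95 = 6.57 V.
Assume saturation: I_D = (k_n/2)(V_GS − V_t)² with V_GS = V_G − I_D·R_S = 6.57 − 0.18·I_D.
Substituting gives 0.00373·I_D² − 1.21·I_D + 2.95 = 0, with roots I_D = 2.46 or 322 mA.
The root I_D = 322 mA gives V_GS = -51.4 V ≤ V_t, so take I_D = 2.46 mA.
Then V_GS = 6.13 V and V_DS = V_DD − I_D(R_D+R_S) = 16 − 2.46×3.48 = 7.44 V.
Saturation requires V_DS ≥ V_GS − V_t = 4.63 V; 7.44 ≥ 4.63 ✓.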